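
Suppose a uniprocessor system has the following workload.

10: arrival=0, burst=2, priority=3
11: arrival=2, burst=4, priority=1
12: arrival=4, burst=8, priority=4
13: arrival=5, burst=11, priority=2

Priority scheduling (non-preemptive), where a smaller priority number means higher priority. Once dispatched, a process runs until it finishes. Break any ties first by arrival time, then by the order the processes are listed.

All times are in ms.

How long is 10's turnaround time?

2

Schedule: | 10 0-2 | 11 2-6 | 13 6-17 | 12 17-25 |
Completion: 10=2  11=6  12=25  13=17
Turnaround (C−A): 10=2  11=4  12=21  13=12
Turnaround(10) = completion − arrival = 2 − 0 = 2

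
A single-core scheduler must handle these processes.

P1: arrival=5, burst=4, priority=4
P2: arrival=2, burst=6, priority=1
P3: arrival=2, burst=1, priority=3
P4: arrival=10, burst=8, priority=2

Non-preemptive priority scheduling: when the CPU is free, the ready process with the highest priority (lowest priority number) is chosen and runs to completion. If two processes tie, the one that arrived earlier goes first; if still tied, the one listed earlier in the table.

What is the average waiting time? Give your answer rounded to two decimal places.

Timeline: | idle 0-2 | P2 2-8 | P3 8-9 | P1 9-13 | P4 13-21 |
Completion: P1=13  P2=8  P3=9  P4=21
Turnaround (C−A): P1=8  P2=6  P3=7  P4=11
Waiting times: P1=4, P2=0, P3=6, P4=3
Average waiting = (4+0+6+3) / 4 = 13/4 = 3.25

3.25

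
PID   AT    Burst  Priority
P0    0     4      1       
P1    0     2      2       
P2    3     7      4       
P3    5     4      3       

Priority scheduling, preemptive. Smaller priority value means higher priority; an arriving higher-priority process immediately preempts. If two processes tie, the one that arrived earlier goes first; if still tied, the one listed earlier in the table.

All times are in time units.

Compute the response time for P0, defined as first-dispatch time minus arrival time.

0

Timeline: | P0 0-4 | P1 4-6 | P3 6-10 | P2 10-17 |
Completion: P0=4  P1=6  P2=17  P3=10
Response(P0) = first start − arrival = 0 − 0 = 0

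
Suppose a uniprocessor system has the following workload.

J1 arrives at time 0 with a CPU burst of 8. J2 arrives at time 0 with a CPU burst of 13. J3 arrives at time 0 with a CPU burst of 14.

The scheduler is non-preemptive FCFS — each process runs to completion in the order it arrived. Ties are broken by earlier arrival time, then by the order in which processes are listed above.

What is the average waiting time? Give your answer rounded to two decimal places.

9.67

Gantt: | J1 0-8 | J2 8-21 | J3 21-35 |
Completion: J1=8  J2=21  J3=35
Turnaround (C−A): J1=8  J2=21  J3=35
Waiting times: J1=0, J2=8, J3=21
Average waiting = (0+8+21) / 3 = 29/3 = 9.67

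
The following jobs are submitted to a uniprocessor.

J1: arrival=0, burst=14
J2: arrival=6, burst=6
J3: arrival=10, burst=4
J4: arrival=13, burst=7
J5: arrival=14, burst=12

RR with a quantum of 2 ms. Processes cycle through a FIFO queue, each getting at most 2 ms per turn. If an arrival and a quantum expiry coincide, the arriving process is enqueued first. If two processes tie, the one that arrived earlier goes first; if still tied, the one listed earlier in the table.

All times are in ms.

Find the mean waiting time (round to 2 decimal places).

Timeline: | J1 0-6 | J2 6-8 | J1 8-10 | J2 10-12 | J3 12-14 | J1 14-16 | J2 16-18 | J4 18-20 | J5 20-22 | J3 22-24 | J1 24-26 | J4 26-28 | J5 28-30 | J1 30-32 | J4 32-34 | J5 34-36 | J4 36-37 | J5 37-43 |
Completion: J1=32  J2=18  J3=24  J4=37  J5=43
Waiting times: J1=18, J2=6, J3=10, J4=17, J5=17
Average waiting = (18+6+10+17+17) / 5 = 68/5 = 13.60

13.60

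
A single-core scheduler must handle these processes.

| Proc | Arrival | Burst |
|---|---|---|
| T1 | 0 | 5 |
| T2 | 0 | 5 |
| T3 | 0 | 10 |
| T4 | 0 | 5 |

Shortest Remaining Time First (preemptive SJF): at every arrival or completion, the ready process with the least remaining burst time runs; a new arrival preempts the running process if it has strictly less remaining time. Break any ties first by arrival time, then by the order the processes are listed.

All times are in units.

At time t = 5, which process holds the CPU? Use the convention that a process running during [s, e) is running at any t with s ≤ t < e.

Timeline: | T1 0-5 | T2 5-10 | T4 10-15 | T3 15-25 |
Completion: T1=5  T2=10  T3=25  T4=15
Turnaround (C−A): T1=5  T2=10  T3=25  T4=15

T2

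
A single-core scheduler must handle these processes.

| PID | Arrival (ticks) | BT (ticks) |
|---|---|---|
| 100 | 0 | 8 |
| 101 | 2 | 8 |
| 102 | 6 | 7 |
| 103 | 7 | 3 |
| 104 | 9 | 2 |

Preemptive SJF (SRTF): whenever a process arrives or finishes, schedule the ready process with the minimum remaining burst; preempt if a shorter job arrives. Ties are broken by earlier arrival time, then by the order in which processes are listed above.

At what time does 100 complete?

8

Schedule: | 100 0-8 | 103 8-11 | 104 11-13 | 102 13-20 | 101 20-28 |
Completion: 100=8  101=28  102=20  103=11  104=13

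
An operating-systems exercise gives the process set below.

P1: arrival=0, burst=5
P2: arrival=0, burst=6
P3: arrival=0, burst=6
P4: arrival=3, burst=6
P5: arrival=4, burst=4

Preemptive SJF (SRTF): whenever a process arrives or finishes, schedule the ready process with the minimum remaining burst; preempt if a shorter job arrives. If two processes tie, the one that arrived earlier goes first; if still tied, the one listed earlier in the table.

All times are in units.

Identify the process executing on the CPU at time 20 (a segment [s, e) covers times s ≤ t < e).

P3

Gantt: | P1 0-5 | P5 5-9 | P2 9-15 | P3 15-21 | P4 21-27 |
Completion: P1=5  P2=15  P3=21  P4=27  P5=9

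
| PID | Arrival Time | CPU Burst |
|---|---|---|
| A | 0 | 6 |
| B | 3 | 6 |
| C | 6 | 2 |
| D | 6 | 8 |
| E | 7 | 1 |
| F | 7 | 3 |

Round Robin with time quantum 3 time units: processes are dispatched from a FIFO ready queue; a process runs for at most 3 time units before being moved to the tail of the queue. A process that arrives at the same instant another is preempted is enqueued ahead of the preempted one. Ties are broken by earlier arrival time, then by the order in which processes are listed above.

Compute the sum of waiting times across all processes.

Timeline: | A 0-3 | B 3-6 | A 6-9 | C 9-11 | D 11-14 | B 14-17 | E 17-18 | F 18-21 | D 21-26 |
Completion: A=9  B=17  C=11  D=26  E=18  F=21
Turnaround (C−A): A=9  B=14  C=5  D=20  E=11  F=14
Waiting = turnaround − burst: A=3, B=8, C=3, D=12, E=10, F=11
Total waiting = 3 + 8 + 3 + 12 + 10 + 11 = 47

47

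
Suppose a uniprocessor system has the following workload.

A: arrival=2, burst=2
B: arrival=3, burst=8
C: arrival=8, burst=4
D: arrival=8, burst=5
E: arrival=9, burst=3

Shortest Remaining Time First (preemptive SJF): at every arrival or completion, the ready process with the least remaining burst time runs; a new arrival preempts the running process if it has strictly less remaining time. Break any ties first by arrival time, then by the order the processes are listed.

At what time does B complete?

Timeline: | idle 0-2 | A 2-4 | B 4-12 | E 12-15 | C 15-19 | D 19-24 |
Completion: A=4  B=12  C=19  D=24  E=15

12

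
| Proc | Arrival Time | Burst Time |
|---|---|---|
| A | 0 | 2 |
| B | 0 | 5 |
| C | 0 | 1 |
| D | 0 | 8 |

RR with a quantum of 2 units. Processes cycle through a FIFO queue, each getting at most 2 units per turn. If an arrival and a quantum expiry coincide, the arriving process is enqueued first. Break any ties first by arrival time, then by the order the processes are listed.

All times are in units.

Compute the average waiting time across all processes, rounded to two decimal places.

Timeline: | A 0-2 | B 2-4 | C 4-5 | D 5-7 | B 7-9 | D 9-11 | B 11-12 | D 12-16 |
Completion: A=2  B=12  C=5  D=16
Turnaround (C−A): A=2  B=12  C=5  D=16
Waiting times: A=0, B=7, C=4, D=8
Average waiting = (0+7+4+8) / 4 = 19/4 = 4.75

4.75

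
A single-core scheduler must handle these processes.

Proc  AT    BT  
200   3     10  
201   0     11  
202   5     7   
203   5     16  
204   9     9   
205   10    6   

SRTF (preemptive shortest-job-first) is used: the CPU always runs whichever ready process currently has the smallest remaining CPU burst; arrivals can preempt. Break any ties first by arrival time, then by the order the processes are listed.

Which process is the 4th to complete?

204

Timeline: | 201 0-11 | 205 11-17 | 202 17-24 | 204 24-33 | 200 33-43 | 203 43-59 |
Completion: 200=43  201=11  202=24  203=59  204=33  205=17
Turnaround (C−A): 200=40  201=11  202=19  203=54  204=24  205=7
Finish order: 201 → 205 → 202 → 204 → 200 → 203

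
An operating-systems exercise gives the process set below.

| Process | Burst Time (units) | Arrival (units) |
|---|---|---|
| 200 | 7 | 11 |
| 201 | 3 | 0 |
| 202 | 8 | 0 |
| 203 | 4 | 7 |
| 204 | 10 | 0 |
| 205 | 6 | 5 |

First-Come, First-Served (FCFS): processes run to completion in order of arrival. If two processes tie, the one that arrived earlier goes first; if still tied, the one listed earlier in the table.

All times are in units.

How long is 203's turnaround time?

Gantt: | 201 0-3 | 202 3-11 | 204 11-21 | 205 21-27 | 203 27-31 | 200 31-38 |
Completion: 200=38  201=3  202=11  203=31  204=21  205=27
Turnaround(203) = completion − arrival = 31 − 7 = 24

24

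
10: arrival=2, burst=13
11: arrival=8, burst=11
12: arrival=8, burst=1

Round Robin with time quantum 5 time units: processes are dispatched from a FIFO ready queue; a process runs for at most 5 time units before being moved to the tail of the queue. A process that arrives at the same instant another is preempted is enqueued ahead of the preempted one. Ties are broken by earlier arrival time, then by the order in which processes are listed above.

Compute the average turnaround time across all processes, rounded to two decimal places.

Schedule: | idle 0-2 | 10 2-12 | 11 12-17 | 12 17-18 | 10 18-21 | 11 21-27 |
Completion: 10=21  11=27  12=18
Turnaround times: 10=19, 11=19, 12=10
Average turnaround = (19+19+10) / 3 = 48/3 = 16.00

16.00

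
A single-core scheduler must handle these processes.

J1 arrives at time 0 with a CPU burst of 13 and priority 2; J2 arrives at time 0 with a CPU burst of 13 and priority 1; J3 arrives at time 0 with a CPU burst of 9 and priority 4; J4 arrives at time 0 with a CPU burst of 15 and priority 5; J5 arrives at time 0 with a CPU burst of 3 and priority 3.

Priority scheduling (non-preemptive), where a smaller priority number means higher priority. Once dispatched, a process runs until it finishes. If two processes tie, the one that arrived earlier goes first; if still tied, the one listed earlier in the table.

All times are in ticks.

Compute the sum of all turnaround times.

Gantt: | J2 0-13 | J1 13-26 | J5 26-29 | J3 29-38 | J4 38-53 |
Completion: J1=26  J2=13  J3=38  J4=53  J5=29
Turnaround (C−A): J1=26  J2=13  J3=38  J4=53  J5=29
Turnaround = completion − arrival: J1=26, J2=13, J3=38, J4=53, J5=29
Total turnaround = 26 + 13 + 38 + 53 + 29 = 159

159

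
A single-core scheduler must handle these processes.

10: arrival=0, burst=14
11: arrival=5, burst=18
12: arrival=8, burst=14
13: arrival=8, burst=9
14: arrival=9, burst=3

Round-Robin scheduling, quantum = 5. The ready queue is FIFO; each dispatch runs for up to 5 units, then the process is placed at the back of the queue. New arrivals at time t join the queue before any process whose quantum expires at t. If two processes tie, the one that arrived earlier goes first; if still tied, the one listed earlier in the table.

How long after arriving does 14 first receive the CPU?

Timeline: | 10 0-5 | 11 5-10 | 10 10-15 | 12 15-20 | 13 20-25 | 14 25-28 | 11 28-33 | 10 33-37 | 12 37-42 | 13 42-46 | 11 46-51 | 12 51-55 | 11 55-58 |
Completion: 10=37  11=58  12=55  13=46  14=28
Response(14) = first start − arrival = 25 − 9 = 16

16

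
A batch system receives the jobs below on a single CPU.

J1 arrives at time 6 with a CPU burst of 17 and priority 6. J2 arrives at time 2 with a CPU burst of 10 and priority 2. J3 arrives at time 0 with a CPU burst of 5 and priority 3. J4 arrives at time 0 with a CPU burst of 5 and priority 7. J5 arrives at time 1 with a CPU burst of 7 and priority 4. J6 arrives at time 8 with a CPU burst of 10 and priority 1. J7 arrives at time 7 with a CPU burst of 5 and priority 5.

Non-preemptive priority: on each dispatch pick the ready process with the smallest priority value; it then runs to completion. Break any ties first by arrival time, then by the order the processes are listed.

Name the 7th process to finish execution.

J4

Schedule: | J3 0-5 | J2 5-15 | J6 15-25 | J5 25-32 | J7 32-37 | J1 37-54 | J4 54-59 |
Completion: J1=54  J2=15  J3=5  J4=59  J5=32  J6=25  J7=37
Turnaround (C−A): J1=48  J2=13  J3=5  J4=59  J5=31  J6=17  J7=30
Finish order: J3 → J2 → J6 → J5 → J7 → J1 → J4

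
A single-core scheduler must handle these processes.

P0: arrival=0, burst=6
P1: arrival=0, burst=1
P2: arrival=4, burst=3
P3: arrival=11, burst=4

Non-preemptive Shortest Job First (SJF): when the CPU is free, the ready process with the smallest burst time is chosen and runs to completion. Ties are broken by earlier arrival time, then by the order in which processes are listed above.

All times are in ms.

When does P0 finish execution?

Timeline: | P1 0-1 | P0 1-7 | P2 7-10 | idle 10-11 | P3 11-15 |
Completion: P0=7  P1=1  P2=10  P3=15

7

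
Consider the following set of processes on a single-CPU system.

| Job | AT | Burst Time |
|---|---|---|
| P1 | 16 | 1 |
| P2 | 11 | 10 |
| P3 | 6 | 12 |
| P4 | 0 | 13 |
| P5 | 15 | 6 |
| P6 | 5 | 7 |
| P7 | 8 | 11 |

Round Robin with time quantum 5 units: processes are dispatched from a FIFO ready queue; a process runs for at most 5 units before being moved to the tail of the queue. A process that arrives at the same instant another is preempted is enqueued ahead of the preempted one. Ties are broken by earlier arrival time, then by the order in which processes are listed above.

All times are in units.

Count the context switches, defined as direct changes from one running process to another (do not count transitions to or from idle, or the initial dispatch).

Timeline: | P4 0-5 | P6 5-10 | P4 10-15 | P3 15-20 | P7 20-25 | P6 25-27 | P2 27-32 | P5 32-37 | P4 37-40 | P1 40-41 | P3 41-46 | P7 46-51 | P2 51-56 | P5 56-57 | P3 57-59 | P7 59-60 |
Completion: P1=41  P2=56  P3=59  P4=40  P5=57  P6=27  P7=60

15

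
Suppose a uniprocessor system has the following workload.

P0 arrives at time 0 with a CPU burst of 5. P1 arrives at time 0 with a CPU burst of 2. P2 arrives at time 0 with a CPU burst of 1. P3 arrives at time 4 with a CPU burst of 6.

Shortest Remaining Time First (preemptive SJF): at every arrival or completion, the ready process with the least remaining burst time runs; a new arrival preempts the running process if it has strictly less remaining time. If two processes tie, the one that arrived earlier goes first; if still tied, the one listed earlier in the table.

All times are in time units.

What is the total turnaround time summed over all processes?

Schedule: | P2 0-1 | P1 1-3 | P0 3-8 | P3 8-14 |
Completion: P0=8  P1=3  P2=1  P3=14
Turnaround = completion − arrival: P0=8, P1=3, P2=1, P3=10
Total turnaround = 8 + 3 + 1 + 10 = 22

22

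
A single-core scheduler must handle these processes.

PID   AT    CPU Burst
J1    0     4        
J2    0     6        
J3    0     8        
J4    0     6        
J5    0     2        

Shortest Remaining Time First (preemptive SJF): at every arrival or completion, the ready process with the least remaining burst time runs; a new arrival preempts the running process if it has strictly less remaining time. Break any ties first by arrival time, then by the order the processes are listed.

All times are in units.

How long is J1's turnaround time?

Timeline: | J5 0-2 | J1 2-6 | J2 6-12 | J4 12-18 | J3 18-26 |
Completion: J1=6  J2=12  J3=26  J4=18  J5=2
Turnaround (C−A): J1=6  J2=12  J3=26  J4=18  J5=2
Turnaround(J1) = completion − arrival = 6 − 0 = 6

6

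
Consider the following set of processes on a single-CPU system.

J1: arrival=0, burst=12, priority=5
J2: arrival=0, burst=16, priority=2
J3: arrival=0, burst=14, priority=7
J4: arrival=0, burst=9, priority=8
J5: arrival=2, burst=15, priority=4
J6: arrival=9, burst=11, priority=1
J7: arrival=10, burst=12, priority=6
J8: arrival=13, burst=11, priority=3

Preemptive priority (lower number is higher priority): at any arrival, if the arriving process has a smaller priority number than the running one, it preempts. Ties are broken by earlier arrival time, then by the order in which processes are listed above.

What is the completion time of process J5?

Gantt: | J2 0-9 | J6 9-20 | J2 20-27 | J8 27-38 | J5 38-53 | J1 53-65 | J7 65-77 | J3 77-91 | J4 91-100 |
Completion: J1=65  J2=27  J3=91  J4=100  J5=53  J6=20  J7=77  J8=38
Turnaround (C−A): J1=65  J2=27  J3=91  J4=100  J5=51  J6=11  J7=67  J8=25

53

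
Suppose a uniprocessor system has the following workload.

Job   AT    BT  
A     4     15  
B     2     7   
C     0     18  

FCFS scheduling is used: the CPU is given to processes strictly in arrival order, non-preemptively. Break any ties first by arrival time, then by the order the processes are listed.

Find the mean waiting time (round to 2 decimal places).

Timeline: | C 0-18 | B 18-25 | A 25-40 |
Completion: A=40  B=25  C=18
Turnaround (C−A): A=36  B=23  C=18
Waiting times: A=21, B=16, C=0
Average waiting = (21+16+0) / 3 = 37/3 = 12.33

12.33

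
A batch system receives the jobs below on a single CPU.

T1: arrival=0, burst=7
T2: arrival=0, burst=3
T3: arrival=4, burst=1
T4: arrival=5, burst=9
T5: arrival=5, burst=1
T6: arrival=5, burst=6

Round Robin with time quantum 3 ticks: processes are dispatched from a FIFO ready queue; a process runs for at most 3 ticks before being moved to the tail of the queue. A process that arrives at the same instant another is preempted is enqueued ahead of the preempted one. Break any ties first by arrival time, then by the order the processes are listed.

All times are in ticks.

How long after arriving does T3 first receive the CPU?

5

Schedule: | T1 0-3 | T2 3-6 | T1 6-9 | T3 9-10 | T4 10-13 | T5 13-14 | T6 14-17 | T1 17-18 | T4 18-21 | T6 21-24 | T4 24-27 |
Completion: T1=18  T2=6  T3=10  T4=27  T5=14  T6=24
Turnaround (C−A): T1=18  T2=6  T3=6  T4=22  T5=9  T6=19
Response(T3) = first start − arrival = 9 − 4 = 5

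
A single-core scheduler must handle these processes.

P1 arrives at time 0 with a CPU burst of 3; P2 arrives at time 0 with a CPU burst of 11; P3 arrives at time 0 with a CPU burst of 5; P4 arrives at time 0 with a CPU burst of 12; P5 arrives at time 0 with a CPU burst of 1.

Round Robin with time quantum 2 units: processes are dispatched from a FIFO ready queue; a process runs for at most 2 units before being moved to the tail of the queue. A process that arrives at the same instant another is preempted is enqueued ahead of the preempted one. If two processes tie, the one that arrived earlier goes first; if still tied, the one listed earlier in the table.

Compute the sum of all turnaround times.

100

Gantt: | P1 0-2 | P2 2-4 | P3 4-6 | P4 6-8 | P5 8-9 | P1 9-10 | P2 10-12 | P3 12-14 | P4 14-16 | P2 16-18 | P3 18-19 | P4 19-21 | P2 21-23 | P4 23-25 | P2 25-27 | P4 27-29 | P2 29-30 | P4 30-32 |
Completion: P1=10  P2=30  P3=19  P4=32  P5=9
Turnaround (C−A): P1=10  P2=30  P3=19  P4=32  P5=9
Turnaround = completion − arrival: P1=10, P2=30, P3=19, P4=32, P5=9
Total turnaround = 10 + 30 + 19 + 32 + 9 = 100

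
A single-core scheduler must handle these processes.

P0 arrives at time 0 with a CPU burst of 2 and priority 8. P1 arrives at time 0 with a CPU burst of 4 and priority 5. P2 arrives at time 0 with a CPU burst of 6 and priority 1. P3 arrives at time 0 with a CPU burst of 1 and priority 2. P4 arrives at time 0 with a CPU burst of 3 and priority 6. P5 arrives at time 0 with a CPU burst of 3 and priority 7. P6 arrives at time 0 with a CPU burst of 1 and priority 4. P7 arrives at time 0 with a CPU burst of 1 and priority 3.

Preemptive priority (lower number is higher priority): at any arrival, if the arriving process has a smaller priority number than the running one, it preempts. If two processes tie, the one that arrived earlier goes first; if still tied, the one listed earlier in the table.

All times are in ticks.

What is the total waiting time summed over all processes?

78

Timeline: | P2 0-6 | P3 6-7 | P7 7-8 | P6 8-9 | P1 9-13 | P4 13-16 | P5 16-19 | P0 19-21 |
Completion: P0=21  P1=13  P2=6  P3=7  P4=16  P5=19  P6=9  P7=8
Turnaround (C−A): P0=21  P1=13  P2=6  P3=7  P4=16  P5=19  P6=9  P7=8
Waiting = turnaround − burst: P0=19, P1=9, P2=0, P3=6, P4=13, P5=16, P6=8, P7=7
Total waiting = 19 + 9 + 0 + 6 + 13 + 16 + 8 + 7 = 78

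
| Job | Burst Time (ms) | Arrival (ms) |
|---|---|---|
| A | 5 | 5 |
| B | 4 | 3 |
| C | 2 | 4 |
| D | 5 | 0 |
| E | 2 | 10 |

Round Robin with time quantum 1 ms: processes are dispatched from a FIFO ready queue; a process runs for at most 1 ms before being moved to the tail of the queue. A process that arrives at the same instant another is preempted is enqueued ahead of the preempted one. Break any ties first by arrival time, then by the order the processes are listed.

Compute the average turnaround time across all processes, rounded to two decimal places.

Timeline: | D 0-3 | B 3-4 | D 4-5 | C 5-6 | B 6-7 | A 7-8 | D 8-9 | C 9-10 | B 10-11 | A 11-12 | E 12-13 | B 13-14 | A 14-15 | E 15-16 | A 16-18 |
Completion: A=18  B=14  C=10  D=9  E=16
Turnaround times: A=13, B=11, C=6, D=9, E=6
Average turnaround = (13+11+6+9+6) / 5 = 45/5 = 9.00

9.00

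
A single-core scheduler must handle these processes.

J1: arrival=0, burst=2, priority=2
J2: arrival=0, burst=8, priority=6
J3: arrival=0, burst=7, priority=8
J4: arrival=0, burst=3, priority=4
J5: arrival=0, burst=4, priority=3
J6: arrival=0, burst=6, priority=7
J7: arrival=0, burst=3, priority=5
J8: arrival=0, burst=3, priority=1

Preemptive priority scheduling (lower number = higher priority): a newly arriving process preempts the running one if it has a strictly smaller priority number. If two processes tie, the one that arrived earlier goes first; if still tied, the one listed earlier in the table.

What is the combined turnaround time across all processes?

Schedule: | J8 0-3 | J1 3-5 | J5 5-9 | J4 9-12 | J7 12-15 | J2 15-23 | J6 23-29 | J3 29-36 |
Completion: J1=5  J2=23  J3=36  J4=12  J5=9  J6=29  J7=15  J8=3
Turnaround (C−A): J1=5  J2=23  J3=36  J4=12  J5=9  J6=29  J7=15  J8=3
Turnaround = completion − arrival: J1=5, J2=23, J3=36, J4=12, J5=9, J6=29, J7=15, J8=3
Total turnaround = 5 + 23 + 36 + 12 + 9 + 29 + 15 + 3 = 132

132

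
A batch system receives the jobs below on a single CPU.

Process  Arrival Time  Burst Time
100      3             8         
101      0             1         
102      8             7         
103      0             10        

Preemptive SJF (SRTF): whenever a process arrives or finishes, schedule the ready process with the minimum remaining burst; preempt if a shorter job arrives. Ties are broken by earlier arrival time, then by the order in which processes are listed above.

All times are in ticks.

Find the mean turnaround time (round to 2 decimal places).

11.25

Schedule: | 101 0-1 | 103 1-11 | 102 11-18 | 100 18-26 |
Completion: 100=26  101=1  102=18  103=11
Turnaround (C−A): 100=23  101=1  102=10  103=11
Turnaround times: 100=23, 101=1, 102=10, 103=11
Average turnaround = (23+1+10+11) / 4 = 45/4 = 11.25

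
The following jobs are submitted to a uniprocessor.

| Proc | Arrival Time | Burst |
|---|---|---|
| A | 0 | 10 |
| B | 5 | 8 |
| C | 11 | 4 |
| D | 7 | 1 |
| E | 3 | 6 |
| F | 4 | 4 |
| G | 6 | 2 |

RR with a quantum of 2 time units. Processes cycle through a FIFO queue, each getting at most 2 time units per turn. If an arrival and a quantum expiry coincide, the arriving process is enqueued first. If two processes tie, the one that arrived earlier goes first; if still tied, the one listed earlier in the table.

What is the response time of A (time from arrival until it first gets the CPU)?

Schedule: | A 0-4 | E 4-6 | F 6-8 | A 8-10 | B 10-12 | G 12-14 | E 14-16 | D 16-17 | F 17-19 | A 19-21 | C 21-23 | B 23-25 | E 25-27 | A 27-29 | C 29-31 | B 31-35 |
Completion: A=29  B=35  C=31  D=17  E=27  F=19  G=14
Response(A) = first start − arrival = 0 − 0 = 0

0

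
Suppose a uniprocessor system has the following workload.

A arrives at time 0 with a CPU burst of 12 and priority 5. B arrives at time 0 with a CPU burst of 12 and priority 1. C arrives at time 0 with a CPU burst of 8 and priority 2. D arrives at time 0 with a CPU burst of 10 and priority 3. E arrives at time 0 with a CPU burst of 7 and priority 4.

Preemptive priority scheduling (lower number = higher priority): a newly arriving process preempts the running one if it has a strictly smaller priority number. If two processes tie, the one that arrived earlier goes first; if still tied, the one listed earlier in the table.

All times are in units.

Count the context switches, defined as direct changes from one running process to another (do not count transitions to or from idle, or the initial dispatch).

4

Schedule: | B 0-12 | C 12-20 | D 20-30 | E 30-37 | A 37-49 |
Completion: A=49  B=12  C=20  D=30  E=37
Turnaround (C−A): A=49  B=12  C=20  D=30  E=37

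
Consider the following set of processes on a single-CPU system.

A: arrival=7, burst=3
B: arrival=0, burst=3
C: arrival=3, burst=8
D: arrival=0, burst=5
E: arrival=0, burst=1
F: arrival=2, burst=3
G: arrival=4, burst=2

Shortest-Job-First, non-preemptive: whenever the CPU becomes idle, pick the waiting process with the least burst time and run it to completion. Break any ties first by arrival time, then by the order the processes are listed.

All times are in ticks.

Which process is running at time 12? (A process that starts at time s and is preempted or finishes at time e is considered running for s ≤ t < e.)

Gantt: | E 0-1 | B 1-4 | G 4-6 | F 6-9 | A 9-12 | D 12-17 | C 17-25 |
Completion: A=12  B=4  C=25  D=17  E=1  F=9  G=6
Turnaround (C−A): A=5  B=4  C=22  D=17  E=1  F=7  G=2

D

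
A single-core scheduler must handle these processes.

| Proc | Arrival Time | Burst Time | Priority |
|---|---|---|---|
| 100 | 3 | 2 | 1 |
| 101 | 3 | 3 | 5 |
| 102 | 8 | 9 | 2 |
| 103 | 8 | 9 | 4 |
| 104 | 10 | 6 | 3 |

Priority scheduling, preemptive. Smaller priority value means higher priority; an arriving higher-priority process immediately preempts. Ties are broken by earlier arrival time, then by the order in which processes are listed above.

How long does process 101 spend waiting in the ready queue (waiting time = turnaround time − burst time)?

2

Schedule: | idle 0-3 | 100 3-5 | 101 5-8 | 102 8-17 | 104 17-23 | 103 23-32 |
Completion: 100=5  101=8  102=17  103=32  104=23
Turnaround (C−A): 100=2  101=5  102=9  103=24  104=13
Waiting(101) = turnaround − burst = 5 − 3 = 2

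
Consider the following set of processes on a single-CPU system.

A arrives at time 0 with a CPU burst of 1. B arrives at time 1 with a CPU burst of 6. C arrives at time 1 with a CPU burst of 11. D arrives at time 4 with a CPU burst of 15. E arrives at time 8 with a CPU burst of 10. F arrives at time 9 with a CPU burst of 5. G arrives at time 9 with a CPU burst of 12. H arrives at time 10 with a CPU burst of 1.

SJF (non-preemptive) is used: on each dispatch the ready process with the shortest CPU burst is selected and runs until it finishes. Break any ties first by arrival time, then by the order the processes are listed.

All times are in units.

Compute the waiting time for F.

Gantt: | A 0-1 | B 1-7 | C 7-18 | H 18-19 | F 19-24 | E 24-34 | G 34-46 | D 46-61 |
Completion: A=1  B=7  C=18  D=61  E=34  F=24  G=46  H=19
Turnaround (C−A): A=1  B=6  C=17  D=57  E=26  F=15  G=37  H=9
Waiting(F) = turnaround − burst = 15 − 5 = 10

10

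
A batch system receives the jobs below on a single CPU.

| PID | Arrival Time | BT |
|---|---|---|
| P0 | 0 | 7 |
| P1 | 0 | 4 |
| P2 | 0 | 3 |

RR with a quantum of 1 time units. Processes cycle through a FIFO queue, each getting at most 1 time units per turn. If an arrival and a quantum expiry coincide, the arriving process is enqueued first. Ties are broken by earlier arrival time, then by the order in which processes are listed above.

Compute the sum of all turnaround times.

Timeline: | P0 0-1 | P1 1-2 | P2 2-3 | P0 3-4 | P1 4-5 | P2 5-6 | P0 6-7 | P1 7-8 | P2 8-9 | P0 9-10 | P1 10-11 | P0 11-14 |
Completion: P0=14  P1=11  P2=9
Turnaround (C−A): P0=14  P1=11  P2=9
Turnaround = completion − arrival: P0=14, P1=11, P2=9
Total turnaround = 14 + 11 + 9 = 34

34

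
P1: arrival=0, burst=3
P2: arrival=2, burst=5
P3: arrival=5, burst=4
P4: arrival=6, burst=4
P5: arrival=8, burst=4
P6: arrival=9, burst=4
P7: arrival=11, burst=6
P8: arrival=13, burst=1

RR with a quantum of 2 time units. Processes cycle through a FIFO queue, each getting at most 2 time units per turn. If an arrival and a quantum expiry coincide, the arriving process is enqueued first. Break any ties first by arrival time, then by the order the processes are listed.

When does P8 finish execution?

23

Timeline: | P1 0-2 | P2 2-4 | P1 4-5 | P2 5-7 | P3 7-9 | P4 9-11 | P2 11-12 | P5 12-14 | P6 14-16 | P3 16-18 | P7 18-20 | P4 20-22 | P8 22-23 | P5 23-25 | P6 25-27 | P7 27-31 |
Completion: P1=5  P2=12  P3=18  P4=22  P5=25  P6=27  P7=31  P8=23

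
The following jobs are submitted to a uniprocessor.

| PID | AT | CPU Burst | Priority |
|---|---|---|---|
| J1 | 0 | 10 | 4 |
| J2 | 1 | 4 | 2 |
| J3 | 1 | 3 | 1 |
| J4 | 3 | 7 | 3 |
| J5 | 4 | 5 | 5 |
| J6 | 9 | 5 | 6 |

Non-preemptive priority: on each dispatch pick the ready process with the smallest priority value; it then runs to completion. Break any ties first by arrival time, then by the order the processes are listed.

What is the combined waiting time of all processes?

75

Timeline: | J1 0-10 | J3 10-13 | J2 13-17 | J4 17-24 | J5 24-29 | J6 29-34 |
Completion: J1=10  J2=17  J3=13  J4=24  J5=29  J6=34
Turnaround (C−A): J1=10  J2=16  J3=12  J4=21  J5=25  J6=25
Waiting = turnaround − burst: J1=0, J2=12, J3=9, J4=14, J5=20, J6=20
Total waiting = 0 + 12 + 9 + 14 + 20 + 20 = 75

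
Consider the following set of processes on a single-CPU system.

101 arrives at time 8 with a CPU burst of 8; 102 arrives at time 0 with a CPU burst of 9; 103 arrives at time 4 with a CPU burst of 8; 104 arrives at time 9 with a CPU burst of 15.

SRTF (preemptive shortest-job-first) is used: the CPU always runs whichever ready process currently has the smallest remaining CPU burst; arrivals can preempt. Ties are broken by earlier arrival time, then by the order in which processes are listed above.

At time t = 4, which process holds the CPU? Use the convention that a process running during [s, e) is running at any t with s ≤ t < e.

Schedule: | 102 0-9 | 103 9-17 | 101 17-25 | 104 25-40 |
Completion: 101=25  102=9  103=17  104=40
Turnaround (C−A): 101=17  102=9  103=13  104=31

102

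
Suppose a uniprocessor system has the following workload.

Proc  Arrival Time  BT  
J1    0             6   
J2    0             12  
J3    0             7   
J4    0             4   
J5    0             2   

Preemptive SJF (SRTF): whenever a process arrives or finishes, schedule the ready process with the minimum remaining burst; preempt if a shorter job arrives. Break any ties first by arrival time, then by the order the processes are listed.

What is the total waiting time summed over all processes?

Gantt: | J5 0-2 | J4 2-6 | J1 6-12 | J3 12-19 | J2 19-31 |
Completion: J1=12  J2=31  J3=19  J4=6  J5=2
Waiting = turnaround − burst: J1=6, J2=19, J3=12, J4=2, J5=0
Total waiting = 6 + 19 + 12 + 2 + 0 = 39

39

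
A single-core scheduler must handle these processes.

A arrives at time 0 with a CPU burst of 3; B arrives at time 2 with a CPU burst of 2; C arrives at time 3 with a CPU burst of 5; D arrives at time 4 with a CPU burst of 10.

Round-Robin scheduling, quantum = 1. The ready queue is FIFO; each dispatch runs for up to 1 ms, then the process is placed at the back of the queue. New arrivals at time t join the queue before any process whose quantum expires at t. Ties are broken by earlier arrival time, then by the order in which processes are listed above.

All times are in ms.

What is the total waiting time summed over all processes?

15

Schedule: | A 0-2 | B 2-3 | A 3-4 | C 4-5 | B 5-6 | D 6-7 | C 7-8 | D 8-9 | C 9-10 | D 10-11 | C 11-12 | D 12-13 | C 13-14 | D 14-20 |
Completion: A=4  B=6  C=14  D=20
Turnaround (C−A): A=4  B=4  C=11  D=16
Waiting = turnaround − burst: A=1, B=2, C=6, D=6
Total waiting = 1 + 2 + 6 + 6 = 15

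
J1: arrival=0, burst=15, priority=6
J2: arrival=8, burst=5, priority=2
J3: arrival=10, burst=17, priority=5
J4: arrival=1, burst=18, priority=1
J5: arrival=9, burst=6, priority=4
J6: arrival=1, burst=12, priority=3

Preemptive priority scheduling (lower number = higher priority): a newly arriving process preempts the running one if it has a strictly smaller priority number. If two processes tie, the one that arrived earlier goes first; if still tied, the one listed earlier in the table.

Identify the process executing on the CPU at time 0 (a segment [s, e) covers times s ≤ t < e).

Schedule: | J1 0-1 | J4 1-19 | J2 19-24 | J6 24-36 | J5 36-42 | J3 42-59 | J1 59-73 |
Completion: J1=73  J2=24  J3=59  J4=19  J5=42  J6=36
Turnaround (C−A): J1=73  J2=16  J3=49  J4=18  J5=33  J6=35

J1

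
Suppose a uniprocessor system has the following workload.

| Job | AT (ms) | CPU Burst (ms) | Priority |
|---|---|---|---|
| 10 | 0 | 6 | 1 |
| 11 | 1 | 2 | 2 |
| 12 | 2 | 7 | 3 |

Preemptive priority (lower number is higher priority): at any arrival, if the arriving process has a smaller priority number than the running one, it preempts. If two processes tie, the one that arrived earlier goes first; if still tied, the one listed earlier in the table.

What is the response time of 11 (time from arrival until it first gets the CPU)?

Gantt: | 10 0-6 | 11 6-8 | 12 8-15 |
Completion: 10=6  11=8  12=15
Turnaround (C−A): 10=6  11=7  12=13
Response(11) = first start − arrival = 6 − 1 = 5

5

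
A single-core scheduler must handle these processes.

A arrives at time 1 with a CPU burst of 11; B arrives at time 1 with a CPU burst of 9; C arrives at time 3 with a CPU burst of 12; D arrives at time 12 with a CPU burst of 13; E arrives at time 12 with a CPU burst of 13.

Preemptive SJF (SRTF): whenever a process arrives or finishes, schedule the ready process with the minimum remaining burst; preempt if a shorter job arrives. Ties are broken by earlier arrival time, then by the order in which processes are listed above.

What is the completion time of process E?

59

Schedule: | idle 0-1 | B 1-10 | A 10-21 | C 21-33 | D 33-46 | E 46-59 |
Completion: A=21  B=10  C=33  D=46  E=59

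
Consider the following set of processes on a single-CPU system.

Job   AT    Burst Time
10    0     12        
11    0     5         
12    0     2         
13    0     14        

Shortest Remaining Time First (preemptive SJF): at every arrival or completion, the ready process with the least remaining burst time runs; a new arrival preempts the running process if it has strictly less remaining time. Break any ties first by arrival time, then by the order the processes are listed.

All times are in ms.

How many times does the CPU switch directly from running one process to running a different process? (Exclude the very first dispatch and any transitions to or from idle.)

Gantt: | 12 0-2 | 11 2-7 | 10 7-19 | 13 19-33 |
Completion: 10=19  11=7  12=2  13=33
Turnaround (C−A): 10=19  11=7  12=2  13=33

3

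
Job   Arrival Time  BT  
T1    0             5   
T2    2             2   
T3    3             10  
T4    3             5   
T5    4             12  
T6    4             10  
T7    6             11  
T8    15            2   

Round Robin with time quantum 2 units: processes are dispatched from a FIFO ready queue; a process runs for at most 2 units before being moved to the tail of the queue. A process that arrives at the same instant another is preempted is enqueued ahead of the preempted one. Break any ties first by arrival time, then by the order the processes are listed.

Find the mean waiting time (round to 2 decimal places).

24.88

Timeline: | T1 0-2 | T2 2-4 | T1 4-6 | T3 6-8 | T4 8-10 | T5 10-12 | T6 12-14 | T7 14-16 | T1 16-17 | T3 17-19 | T4 19-21 | T5 21-23 | T6 23-25 | T8 25-27 | T7 27-29 | T3 29-31 | T4 31-32 | T5 32-34 | T6 34-36 | T7 36-38 | T3 38-40 | T5 40-42 | T6 42-44 | T7 44-46 | T3 46-48 | T5 48-50 | T6 50-52 | T7 52-54 | T5 54-56 | T7 56-57 |
Completion: T1=17  T2=4  T3=48  T4=32  T5=56  T6=52  T7=57  T8=27
Turnaround (C−A): T1=17  T2=2  T3=45  T4=29  T5=52  T6=48  T7=51  T8=12
Waiting times: T1=12, T2=0, T3=35, T4=24, T5=40, T6=38, T7=40, T8=10
Average waiting = (12+0+35+24+40+38+40+10) / 8 = 199/8 = 24.88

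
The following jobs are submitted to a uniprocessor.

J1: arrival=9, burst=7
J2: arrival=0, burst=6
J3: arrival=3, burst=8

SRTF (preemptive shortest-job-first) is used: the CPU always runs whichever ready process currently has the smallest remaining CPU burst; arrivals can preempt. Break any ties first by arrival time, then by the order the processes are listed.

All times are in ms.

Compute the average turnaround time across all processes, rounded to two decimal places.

9.67

Timeline: | J2 0-6 | J3 6-14 | J1 14-21 |
Completion: J1=21  J2=6  J3=14
Turnaround times: J1=12, J2=6, J3=11
Average turnaround = (12+6+11) / 3 = 29/3 = 9.67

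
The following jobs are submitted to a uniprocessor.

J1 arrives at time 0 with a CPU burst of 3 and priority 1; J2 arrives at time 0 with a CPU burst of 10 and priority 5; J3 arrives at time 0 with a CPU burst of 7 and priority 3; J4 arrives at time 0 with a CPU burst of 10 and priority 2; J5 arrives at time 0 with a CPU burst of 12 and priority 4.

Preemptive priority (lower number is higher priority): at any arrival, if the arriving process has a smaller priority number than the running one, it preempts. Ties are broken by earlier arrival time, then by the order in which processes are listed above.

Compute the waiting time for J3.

Gantt: | J1 0-3 | J4 3-13 | J3 13-20 | J5 20-32 | J2 32-42 |
Completion: J1=3  J2=42  J3=20  J4=13  J5=32
Turnaround (C−A): J1=3  J2=42  J3=20  J4=13  J5=32
Waiting(J3) = turnaround − burst = 20 − 7 = 13

13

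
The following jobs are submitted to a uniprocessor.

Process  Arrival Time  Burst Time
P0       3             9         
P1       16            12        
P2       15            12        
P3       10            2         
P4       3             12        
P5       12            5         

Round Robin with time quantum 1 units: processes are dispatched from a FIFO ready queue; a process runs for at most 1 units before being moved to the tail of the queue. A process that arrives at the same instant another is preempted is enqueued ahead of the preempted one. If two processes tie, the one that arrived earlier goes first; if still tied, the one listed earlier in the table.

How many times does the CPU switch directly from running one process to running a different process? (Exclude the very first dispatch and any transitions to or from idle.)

Gantt: | idle 0-3 | P0 3-4 | P4 4-5 | P0 5-6 | P4 6-7 | P0 7-8 | P4 8-9 | P0 9-10 | P4 10-11 | P3 11-12 | P0 12-13 | P4 13-14 | P5 14-15 | P3 15-16 | P0 16-17 | P4 17-18 | P2 18-19 | P5 19-20 | P1 20-21 | P0 21-22 | P4 22-23 | P2 23-24 | P5 24-25 | P1 25-26 | P0 26-27 | P4 27-28 | P2 28-29 | P5 29-30 | P1 30-31 | P0 31-32 | P4 32-33 | P2 33-34 | P5 34-35 | P1 35-36 | P4 36-37 | P2 37-38 | P1 38-39 | P4 39-40 | P2 40-41 | P1 41-42 | P4 42-43 | P2 43-44 | P1 44-45 | P2 45-46 | P1 46-47 | P2 47-48 | P1 48-49 | P2 49-50 | P1 50-51 | P2 51-52 | P1 52-53 | P2 53-54 | P1 54-55 |
Completion: P0=32  P1=55  P2=54  P3=16  P4=43  P5=35
Turnaround (C−A): P0=29  P1=39  P2=39  P3=6  P4=40  P5=23

51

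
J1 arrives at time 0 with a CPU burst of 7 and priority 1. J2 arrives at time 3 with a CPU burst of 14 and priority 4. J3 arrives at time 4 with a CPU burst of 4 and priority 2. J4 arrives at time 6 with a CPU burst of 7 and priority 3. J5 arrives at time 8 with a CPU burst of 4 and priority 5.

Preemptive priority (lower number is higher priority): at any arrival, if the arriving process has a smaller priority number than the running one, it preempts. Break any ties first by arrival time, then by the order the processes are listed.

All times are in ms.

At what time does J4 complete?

Gantt: | J1 0-7 | J3 7-11 | J4 11-18 | J2 18-32 | J5 32-36 |
Completion: J1=7  J2=32  J3=11  J4=18  J5=36

18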